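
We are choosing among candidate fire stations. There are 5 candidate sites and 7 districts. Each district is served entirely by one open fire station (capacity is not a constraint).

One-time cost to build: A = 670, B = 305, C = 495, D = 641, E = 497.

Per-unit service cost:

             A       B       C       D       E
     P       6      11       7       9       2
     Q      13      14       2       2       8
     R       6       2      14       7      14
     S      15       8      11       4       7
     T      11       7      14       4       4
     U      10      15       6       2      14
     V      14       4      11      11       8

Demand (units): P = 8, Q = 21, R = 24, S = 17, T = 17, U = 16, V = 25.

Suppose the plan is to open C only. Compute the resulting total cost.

Each district is assigned to its cheapest site among the open ones.
{C}: P→C 7·8=56, Q→C 2·21=42, R→C 14·24=336, S→C 11·17=187, T→C 14·17=238, U→C 6·16=96, V→C 11·25=275. Service 1230; fixed 495; total 1725.

Total cost: 1725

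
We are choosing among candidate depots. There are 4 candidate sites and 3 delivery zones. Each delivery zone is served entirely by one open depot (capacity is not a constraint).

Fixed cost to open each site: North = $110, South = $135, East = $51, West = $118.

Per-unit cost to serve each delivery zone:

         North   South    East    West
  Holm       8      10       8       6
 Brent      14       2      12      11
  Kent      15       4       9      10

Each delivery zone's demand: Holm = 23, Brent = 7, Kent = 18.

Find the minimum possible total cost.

Minimum total cost: 451

For any fixed open set, each delivery zone goes to its cheapest open site; total = fixed + service.
{South}: Holm→South 10·23=230, Brent→South 2·7=14, Kent→South 4·18=72. Service 316; fixed 135; total 451.
{South, East}: Holm→East 8·23=184, Brent→South 2·7=14, Kent→South 4·18=72. Service 270; fixed 186; total 456.
{South, West}: service 224 + fixed 253 = 477
{North, South, East, West}: Holm→West 6·23=138, Brent→South 2·7=14, Kent→South 4·18=72. Service 224; fixed 414; total 638.
No other subset beats 451.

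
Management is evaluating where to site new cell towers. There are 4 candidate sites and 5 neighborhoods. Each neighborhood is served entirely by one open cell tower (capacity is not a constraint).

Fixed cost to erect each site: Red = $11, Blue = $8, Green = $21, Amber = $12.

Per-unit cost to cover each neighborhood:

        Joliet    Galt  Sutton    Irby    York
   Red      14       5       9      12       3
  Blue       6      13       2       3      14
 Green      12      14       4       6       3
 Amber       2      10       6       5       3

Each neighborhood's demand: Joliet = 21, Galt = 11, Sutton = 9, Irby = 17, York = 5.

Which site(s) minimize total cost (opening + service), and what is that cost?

Open Red, Blue and Amber; minimum total cost 212.

For any fixed open set, each neighborhood goes to its cheapest open site; total = fixed + service.
{Red, Blue, Amber}: Joliet→Amber 2·21=42, Galt→Red 5·11=55, Sutton→Blue 2·9=18, Irby→Blue 3·17=51, York→Red 3·5=15. Service 181; fixed 31; total 212.
{Red, Blue, Green, Amber}: Joliet→Amber 2·21=42, Galt→Red 5·11=55, Sutton→Blue 2·9=18, Irby→Blue 3·17=51, York→Red 3·5=15. Service 181; fixed 52; total 233.
{Blue, Amber}: Joliet→Amber 2·21=42, Galt→Amber 10·11=110, Sutton→Blue 2·9=18, Irby→Blue 3·17=51, York→Amber 3·5=15. Service 236; fixed 20; total 256.
{Blue}: service 408 + fixed 8 = 416
(All 15 nonempty subsets were checked; Red, Blue and Amber is lowest.)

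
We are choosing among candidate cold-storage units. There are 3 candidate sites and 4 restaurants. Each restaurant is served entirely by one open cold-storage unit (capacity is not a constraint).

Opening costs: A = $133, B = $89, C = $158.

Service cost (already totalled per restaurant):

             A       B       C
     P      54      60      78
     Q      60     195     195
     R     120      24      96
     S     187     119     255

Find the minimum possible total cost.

For any fixed open set, each restaurant goes to its cheapest open site; total = fixed + service.
{A, B}: P→A 54, Q→A 60, R→B 24, S→B 119. Service 257; fixed 222; total 479.
{B}: service 398 + fixed 89 = 487
{A}: service 421 + fixed 133 = 554
{A, B, C}: service 257 + fixed 380 = 637
(All 7 nonempty subsets were checked; A and B is lowest.)

Minimum total cost: 479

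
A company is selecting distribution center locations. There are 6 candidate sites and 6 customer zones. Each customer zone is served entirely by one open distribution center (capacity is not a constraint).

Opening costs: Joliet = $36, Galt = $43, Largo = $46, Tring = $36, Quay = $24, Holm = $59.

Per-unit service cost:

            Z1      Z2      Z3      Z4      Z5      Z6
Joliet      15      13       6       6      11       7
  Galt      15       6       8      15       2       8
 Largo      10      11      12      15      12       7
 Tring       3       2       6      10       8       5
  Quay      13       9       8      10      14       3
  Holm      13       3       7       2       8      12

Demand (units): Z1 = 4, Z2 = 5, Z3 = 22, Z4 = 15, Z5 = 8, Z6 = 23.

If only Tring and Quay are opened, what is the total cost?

Total cost: 497

Each customer zone is assigned to its cheapest site among the open ones.
{Tring, Quay}: Z1→Tring 3·4=12, Z2→Tring 2·5=10, Z3→Tring 6·22=132, Z4→Tring 10·15=150, Z5→Tring 8·8=64, Z6→Quay 3·23=69. Service 437; fixed 60; total 497.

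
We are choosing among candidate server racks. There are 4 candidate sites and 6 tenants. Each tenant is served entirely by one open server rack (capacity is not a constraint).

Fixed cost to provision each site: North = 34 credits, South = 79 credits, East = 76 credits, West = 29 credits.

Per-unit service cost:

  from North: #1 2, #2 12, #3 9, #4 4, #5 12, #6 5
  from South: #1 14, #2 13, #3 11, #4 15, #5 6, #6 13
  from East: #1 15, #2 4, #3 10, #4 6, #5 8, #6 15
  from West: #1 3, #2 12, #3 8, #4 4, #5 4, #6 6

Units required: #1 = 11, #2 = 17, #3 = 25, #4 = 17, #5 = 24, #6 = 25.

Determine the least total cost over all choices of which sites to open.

For any fixed open set, each tenant goes to its cheapest open site; total = fixed + service.
{North, East, West}: #1→North 2·11=22, #2→East 4·17=68, #3→West 8·25=200, #4→North 4·17=68, #5→West 4·24=96, #6→North 5·25=125. Service 579; fixed 139; total 718.
{East, West}: service 615 + fixed 105 = 720
{North, West}: service 715 + fixed 63 = 778
{North, South, East, West}: service 579 + fixed 218 = 797
No other subset beats 718.

Minimum total cost: 718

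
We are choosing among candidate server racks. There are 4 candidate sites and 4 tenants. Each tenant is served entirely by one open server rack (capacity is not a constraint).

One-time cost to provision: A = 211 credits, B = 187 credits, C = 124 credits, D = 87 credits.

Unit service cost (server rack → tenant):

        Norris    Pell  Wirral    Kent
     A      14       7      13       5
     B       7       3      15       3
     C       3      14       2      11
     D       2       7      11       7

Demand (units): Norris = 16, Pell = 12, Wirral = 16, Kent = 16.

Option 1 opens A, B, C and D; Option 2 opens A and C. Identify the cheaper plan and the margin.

Option 2 is cheaper by 178.

Option 1: {A, B, C, D}: Norris→D 2·16=32, Pell→B 3·12=36, Wirral→C 2·16=32, Kent→B 3·16=48. Service 148; fixed 609; total 757.
Option 2: {A, C}: Norris→C 3·16=48, Pell→A 7·12=84, Wirral→C 2·16=32, Kent→A 5·16=80. Service 244; fixed 335; total 579.
Difference: |757 − 579| = 178.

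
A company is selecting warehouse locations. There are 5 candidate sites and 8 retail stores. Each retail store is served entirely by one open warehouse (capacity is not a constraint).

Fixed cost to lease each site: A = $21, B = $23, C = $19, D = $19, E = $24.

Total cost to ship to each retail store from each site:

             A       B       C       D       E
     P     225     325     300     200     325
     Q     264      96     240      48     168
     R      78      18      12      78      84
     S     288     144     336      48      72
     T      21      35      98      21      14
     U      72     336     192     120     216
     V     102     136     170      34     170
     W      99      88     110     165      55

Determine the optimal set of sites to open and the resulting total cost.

For any fixed open set, each retail store goes to its cheapest open site; total = fixed + service.
{A, C, D, E}: P→D 200, Q→D 48, R→C 12, S→D 48, T→E 14, U→A 72, V→D 34, W→E 55. Service 483; fixed 83; total 566.
{A, B, D, E}: service 489 + fixed 87 = 576
{A, B, C, D, E}: service 483 + fixed 106 = 589
{C}: service 1458 + fixed 19 = 1477
No other subset beats 566.

Open A, C, D and E; minimum total cost 566.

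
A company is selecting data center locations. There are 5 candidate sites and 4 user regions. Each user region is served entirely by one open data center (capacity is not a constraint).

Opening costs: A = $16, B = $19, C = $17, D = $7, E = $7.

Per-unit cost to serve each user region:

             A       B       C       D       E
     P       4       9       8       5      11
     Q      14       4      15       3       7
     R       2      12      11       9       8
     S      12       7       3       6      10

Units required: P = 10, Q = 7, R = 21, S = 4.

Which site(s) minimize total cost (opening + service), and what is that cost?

Open A and D; minimum total cost 150.

For any fixed open set, each user region goes to its cheapest open site; total = fixed + service.
{A, D}: P→A 4·10=40, Q→D 3·7=21, R→A 2·21=42, S→D 6·4=24. Service 127; fixed 23; total 150.
{A, C, D}: service 115 + fixed 40 = 155
{A, D, E}: P→A 4·10=40, Q→D 3·7=21, R→A 2·21=42, S→D 6·4=24. Service 127; fixed 30; total 157.
{A, B, C, D, E}: P→A 4·10=40, Q→D 3·7=21, R→A 2·21=42, S→C 3·4=12. Service 115; fixed 66; total 181.
No other subset beats 150.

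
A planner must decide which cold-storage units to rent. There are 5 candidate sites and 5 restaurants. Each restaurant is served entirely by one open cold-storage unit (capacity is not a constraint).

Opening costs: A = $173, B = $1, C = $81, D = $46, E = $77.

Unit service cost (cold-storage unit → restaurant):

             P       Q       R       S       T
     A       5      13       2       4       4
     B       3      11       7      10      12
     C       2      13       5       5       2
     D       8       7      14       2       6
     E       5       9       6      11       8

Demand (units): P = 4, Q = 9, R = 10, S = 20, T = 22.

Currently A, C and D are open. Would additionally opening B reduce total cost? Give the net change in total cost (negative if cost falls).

No — net change +1 (cost rises by 1).

Current service cost with {A, C, D}: 175.
Adding B: each restaurant re-picks its cheapest; new service cost 175, saving 0.
Extra fixed cost: 1. Net change = 1 − 0 = 1.
(Totals: 475 → 476.)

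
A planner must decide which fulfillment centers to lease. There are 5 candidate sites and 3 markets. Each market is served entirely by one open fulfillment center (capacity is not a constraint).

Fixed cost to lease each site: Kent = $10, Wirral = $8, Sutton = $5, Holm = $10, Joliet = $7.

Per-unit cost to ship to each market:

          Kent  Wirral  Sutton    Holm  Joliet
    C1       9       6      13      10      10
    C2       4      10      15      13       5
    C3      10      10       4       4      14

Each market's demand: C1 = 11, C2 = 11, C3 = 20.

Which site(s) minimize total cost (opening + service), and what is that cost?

For any fixed open set, each market goes to its cheapest open site; total = fixed + service.
{Kent, Wirral, Sutton}: C1→Wirral 6·11=66, C2→Kent 4·11=44, C3→Sutton 4·20=80. Service 190; fixed 23; total 213.
{Kent, Wirral, Holm}: service 190 + fixed 28 = 218
{Kent, Wirral, Sutton, Joliet}: service 190 + fixed 30 = 220
{Kent, Wirral, Sutton, Holm, Joliet}: service 190 + fixed 40 = 230
No other subset beats 213.

Open Kent, Wirral and Sutton; minimum total cost 213.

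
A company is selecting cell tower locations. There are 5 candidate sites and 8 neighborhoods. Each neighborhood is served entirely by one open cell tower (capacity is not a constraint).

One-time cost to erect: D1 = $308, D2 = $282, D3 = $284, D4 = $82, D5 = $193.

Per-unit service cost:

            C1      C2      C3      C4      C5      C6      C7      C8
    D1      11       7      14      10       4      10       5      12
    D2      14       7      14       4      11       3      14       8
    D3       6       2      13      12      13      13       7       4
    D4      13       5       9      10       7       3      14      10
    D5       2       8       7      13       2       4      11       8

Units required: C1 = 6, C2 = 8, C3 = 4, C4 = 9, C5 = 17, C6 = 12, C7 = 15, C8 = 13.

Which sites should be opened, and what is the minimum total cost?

For any fixed open set, each neighborhood goes to its cheapest open site; total = fixed + service.
{D5}: C1→D5 2·6=12, C2→D5 8·8=64, C3→D5 7·4=28, C4→D5 13·9=117, C5→D5 2·17=34, C6→D5 4·12=48, C7→D5 11·15=165, C8→D5 8·13=104. Service 572; fixed 193; total 765.
{D4, D5}: C1→D5 2·6=12, C2→D4 5·8=40, C3→D5 7·4=28, C4→D4 10·9=90, C5→D5 2·17=34, C6→D4 3·12=36, C7→D5 11·15=165, C8→D5 8·13=104. Service 509; fixed 275; total 784.
{D4}: C1→D4 13·6=78, C2→D4 5·8=40, C3→D4 9·4=36, C4→D4 10·9=90, C5→D4 7·17=119, C6→D4 3·12=36, C7→D4 14·15=210, C8→D4 10·13=130. Service 739; fixed 82; total 821.
{D1, D2, D3, D4, D5}: service 289 + fixed 1149 = 1438
No other subset beats 765.

Open D5 only; minimum total cost 765.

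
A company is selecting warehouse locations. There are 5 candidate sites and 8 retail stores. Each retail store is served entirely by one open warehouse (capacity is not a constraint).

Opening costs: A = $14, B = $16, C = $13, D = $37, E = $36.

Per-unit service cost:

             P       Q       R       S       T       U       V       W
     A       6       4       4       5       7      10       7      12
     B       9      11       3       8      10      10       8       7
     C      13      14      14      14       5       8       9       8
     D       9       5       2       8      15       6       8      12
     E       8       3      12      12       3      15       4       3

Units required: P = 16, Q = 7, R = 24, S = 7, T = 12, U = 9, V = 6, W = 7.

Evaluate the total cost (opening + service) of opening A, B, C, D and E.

Each retail store is assigned to its cheapest site among the open ones.
{A, B, C, D, E}: P→A 6·16=96, Q→E 3·7=21, R→D 2·24=48, S→A 5·7=35, T→E 3·12=36, U→D 6·9=54, V→E 4·6=24, W→E 3·7=21. Service 335; fixed 116; total 451.

Total cost: 451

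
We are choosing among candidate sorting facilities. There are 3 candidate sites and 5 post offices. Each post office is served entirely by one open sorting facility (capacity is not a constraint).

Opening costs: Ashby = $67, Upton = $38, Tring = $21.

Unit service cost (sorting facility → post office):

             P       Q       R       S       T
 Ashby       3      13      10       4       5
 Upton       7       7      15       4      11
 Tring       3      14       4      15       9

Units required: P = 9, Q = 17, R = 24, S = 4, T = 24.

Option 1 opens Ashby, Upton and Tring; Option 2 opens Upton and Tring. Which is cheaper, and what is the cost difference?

Option 1 is cheaper by 29.

Option 1: {Ashby, Upton, Tring}: P→Ashby 3·9=27, Q→Upton 7·17=119, R→Tring 4·24=96, S→Ashby 4·4=16, T→Ashby 5·24=120. Service 378; fixed 126; total 504.
Option 2: {Upton, Tring}: P→Tring 3·9=27, Q→Upton 7·17=119, R→Tring 4·24=96, S→Upton 4·4=16, T→Tring 9·24=216. Service 474; fixed 59; total 533.
Difference: |504 − 533| = 29.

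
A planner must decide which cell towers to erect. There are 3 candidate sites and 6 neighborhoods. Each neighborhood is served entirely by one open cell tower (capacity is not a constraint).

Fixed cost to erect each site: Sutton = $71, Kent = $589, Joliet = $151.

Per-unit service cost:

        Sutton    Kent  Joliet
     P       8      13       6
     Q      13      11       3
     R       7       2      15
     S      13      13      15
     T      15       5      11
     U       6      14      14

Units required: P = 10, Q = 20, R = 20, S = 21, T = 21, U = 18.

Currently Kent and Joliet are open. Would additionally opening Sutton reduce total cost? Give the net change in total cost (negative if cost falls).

Current service cost with {Kent, Joliet}: 790.
Adding Sutton: each neighborhood re-picks its cheapest; new service cost 646, saving 144.
Extra fixed cost: 71. Net change = 71 − 144 = -73.
(Totals: 1530 → 1457.)

Yes — net change −73 (cost falls by 73).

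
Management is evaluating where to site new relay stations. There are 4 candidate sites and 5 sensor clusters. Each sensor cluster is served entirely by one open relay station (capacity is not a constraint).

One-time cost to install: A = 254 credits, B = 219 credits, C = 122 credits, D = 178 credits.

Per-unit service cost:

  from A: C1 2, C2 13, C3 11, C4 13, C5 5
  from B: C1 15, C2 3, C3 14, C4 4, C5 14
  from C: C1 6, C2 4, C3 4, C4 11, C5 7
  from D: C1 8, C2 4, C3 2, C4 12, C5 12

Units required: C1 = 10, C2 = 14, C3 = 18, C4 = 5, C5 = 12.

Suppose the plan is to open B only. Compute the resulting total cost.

Each sensor cluster is assigned to its cheapest site among the open ones.
{B}: C1→B 15·10=150, C2→B 3·14=42, C3→B 14·18=252, C4→B 4·5=20, C5→B 14·12=168. Service 632; fixed 219; total 851.

Total cost: 851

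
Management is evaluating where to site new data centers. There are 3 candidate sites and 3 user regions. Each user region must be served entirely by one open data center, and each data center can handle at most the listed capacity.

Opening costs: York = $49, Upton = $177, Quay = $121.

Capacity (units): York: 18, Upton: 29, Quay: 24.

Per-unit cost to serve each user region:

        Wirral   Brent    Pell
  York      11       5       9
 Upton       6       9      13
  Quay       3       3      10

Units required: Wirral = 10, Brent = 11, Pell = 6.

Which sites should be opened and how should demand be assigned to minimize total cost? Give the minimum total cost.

Minimum total cost: 287

Open {York, Quay}: Wirral→Quay 3·10=30, Brent→Quay 3·11=33, Pell→York 9·6=54.
Loads: York carries 6/18, Quay carries 21/24. Service 117; fixed 170; total 287.
Next best feasible plan costs 309.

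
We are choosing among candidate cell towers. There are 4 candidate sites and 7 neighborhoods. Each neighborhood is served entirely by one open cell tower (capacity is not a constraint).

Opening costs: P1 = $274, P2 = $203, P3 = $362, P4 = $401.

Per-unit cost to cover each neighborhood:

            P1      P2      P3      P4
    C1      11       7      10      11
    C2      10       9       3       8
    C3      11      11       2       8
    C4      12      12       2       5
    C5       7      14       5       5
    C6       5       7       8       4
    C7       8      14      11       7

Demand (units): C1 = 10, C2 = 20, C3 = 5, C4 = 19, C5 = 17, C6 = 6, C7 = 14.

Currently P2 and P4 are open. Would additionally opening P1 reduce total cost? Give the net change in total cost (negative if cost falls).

Current service cost with {P2, P4}: 572.
Adding P1: each neighborhood re-picks its cheapest; new service cost 572, saving 0.
Extra fixed cost: 274. Net change = 274 − 0 = 274.
(Totals: 1176 → 1450.)

No — net change +274 (cost rises by 274).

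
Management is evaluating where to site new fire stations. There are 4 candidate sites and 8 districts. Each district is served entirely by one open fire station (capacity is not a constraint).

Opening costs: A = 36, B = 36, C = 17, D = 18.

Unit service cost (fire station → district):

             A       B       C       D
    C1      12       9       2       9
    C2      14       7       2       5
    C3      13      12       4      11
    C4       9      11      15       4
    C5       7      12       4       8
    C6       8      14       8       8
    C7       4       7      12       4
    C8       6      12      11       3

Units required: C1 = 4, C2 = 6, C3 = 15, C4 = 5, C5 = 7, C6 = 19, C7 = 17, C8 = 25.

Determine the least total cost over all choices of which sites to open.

For any fixed open set, each district goes to its cheapest open site; total = fixed + service.
{C, D}: C1→C 2·4=8, C2→C 2·6=12, C3→C 4·15=60, C4→D 4·5=20, C5→C 4·7=28, C6→C 8·19=152, C7→D 4·17=68, C8→D 3·25=75. Service 423; fixed 35; total 458.
{A, C, D}: service 423 + fixed 71 = 494
{B, C, D}: service 423 + fixed 71 = 494
{A, B, C, D}: service 423 + fixed 107 = 530
No other subset beats 458.

Minimum total cost: 458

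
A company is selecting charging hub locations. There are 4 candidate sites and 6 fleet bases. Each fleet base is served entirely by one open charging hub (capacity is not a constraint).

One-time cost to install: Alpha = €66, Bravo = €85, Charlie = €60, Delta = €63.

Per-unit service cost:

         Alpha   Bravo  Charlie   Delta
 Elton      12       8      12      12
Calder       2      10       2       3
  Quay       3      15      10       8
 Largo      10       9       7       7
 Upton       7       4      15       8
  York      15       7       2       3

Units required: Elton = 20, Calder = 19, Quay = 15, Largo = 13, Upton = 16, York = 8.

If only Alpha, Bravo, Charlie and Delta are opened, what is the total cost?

Total cost: 688

Each fleet base is assigned to its cheapest site among the open ones.
{Alpha, Bravo, Charlie, Delta}: Elton→Bravo 8·20=160, Calder→Alpha 2·19=38, Quay→Alpha 3·15=45, Largo→Charlie 7·13=91, Upton→Bravo 4·16=64, York→Charlie 2·8=16. Service 414; fixed 274; total 688.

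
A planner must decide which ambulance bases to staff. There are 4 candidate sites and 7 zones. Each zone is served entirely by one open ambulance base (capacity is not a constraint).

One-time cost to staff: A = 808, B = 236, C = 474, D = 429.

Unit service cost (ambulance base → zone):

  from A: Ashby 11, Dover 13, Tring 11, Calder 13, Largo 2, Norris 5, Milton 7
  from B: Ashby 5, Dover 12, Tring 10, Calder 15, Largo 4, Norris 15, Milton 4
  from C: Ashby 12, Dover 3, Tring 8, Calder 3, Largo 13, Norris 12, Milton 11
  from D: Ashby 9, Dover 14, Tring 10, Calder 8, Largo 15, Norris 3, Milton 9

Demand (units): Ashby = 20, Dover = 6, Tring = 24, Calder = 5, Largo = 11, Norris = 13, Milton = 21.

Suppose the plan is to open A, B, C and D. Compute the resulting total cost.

Total cost: 2417

Each zone is assigned to its cheapest site among the open ones.
{A, B, C, D}: Ashby→B 5·20=100, Dover→C 3·6=18, Tring→C 8·24=192, Calder→C 3·5=15, Largo→A 2·11=22, Norris→D 3·13=39, Milton→B 4·21=84. Service 470; fixed 1947; total 2417.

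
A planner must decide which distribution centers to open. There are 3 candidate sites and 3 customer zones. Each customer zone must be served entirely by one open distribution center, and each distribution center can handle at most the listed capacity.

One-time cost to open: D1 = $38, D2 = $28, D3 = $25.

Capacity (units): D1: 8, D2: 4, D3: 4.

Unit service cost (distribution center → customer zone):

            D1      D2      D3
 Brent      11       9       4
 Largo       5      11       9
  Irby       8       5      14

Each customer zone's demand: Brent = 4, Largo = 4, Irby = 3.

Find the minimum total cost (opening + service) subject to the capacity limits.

Minimum total cost: 123

Open {D1, D3}: Brent→D3 4·4=16, Largo→D1 5·4=20, Irby→D1 8·3=24.
Loads: D1 carries 7/8, D3 carries 4/4. Service 60; fixed 63; total 123.
Next best feasible plan costs 142.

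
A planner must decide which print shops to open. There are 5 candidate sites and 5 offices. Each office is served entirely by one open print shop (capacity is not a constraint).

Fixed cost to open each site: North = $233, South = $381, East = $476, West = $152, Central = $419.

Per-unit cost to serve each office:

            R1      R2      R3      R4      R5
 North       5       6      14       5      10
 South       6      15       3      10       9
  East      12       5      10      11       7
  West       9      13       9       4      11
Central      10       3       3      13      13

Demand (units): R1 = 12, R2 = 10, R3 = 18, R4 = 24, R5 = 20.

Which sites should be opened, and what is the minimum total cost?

For any fixed open set, each office goes to its cheapest open site; total = fixed + service.
{West}: R1→West 9·12=108, R2→West 13·10=130, R3→West 9·18=162, R4→West 4·24=96, R5→West 11·20=220. Service 716; fixed 152; total 868.
{North}: R1→North 5·12=60, R2→North 6·10=60, R3→North 14·18=252, R4→North 5·24=120, R5→North 10·20=200. Service 692; fixed 233; total 925.
{North, West}: service 578 + fixed 385 = 963
{North, South, East, West, Central}: service 380 + fixed 1661 = 2041
No other subset beats 868.

Open West only; minimum total cost 868.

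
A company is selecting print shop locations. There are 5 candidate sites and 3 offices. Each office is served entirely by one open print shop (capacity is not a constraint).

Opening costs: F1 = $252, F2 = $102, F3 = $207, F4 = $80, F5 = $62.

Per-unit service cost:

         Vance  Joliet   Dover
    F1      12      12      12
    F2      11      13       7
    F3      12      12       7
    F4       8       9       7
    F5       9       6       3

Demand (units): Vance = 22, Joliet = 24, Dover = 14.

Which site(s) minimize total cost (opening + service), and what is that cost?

Open F5 only; minimum total cost 446.

For any fixed open set, each office goes to its cheapest open site; total = fixed + service.
{F5}: Vance→F5 9·22=198, Joliet→F5 6·24=144, Dover→F5 3·14=42. Service 384; fixed 62; total 446.
{F4, F5}: service 362 + fixed 142 = 504
{F2, F5}: Vance→F5 9·22=198, Joliet→F5 6·24=144, Dover→F5 3·14=42. Service 384; fixed 164; total 548.
{F1, F2, F3, F4, F5}: Vance→F4 8·22=176, Joliet→F5 6·24=144, Dover→F5 3·14=42. Service 362; fixed 703; total 1065.
No other subset beats 446.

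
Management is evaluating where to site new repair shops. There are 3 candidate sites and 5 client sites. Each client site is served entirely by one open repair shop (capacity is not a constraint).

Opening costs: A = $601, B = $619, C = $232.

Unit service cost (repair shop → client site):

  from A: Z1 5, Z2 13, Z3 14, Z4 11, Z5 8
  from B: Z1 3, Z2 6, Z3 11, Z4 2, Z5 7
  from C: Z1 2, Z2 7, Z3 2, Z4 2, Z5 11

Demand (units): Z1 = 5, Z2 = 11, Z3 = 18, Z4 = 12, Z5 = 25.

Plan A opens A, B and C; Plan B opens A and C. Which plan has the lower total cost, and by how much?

Plan B is cheaper by 583.

Plan A: {A, B, C}: Z1→C 2·5=10, Z2→B 6·11=66, Z3→C 2·18=36, Z4→B 2·12=24, Z5→B 7·25=175. Service 311; fixed 1452; total 1763.
Plan B: {A, C}: Z1→C 2·5=10, Z2→C 7·11=77, Z3→C 2·18=36, Z4→C 2·12=24, Z5→A 8·25=200. Service 347; fixed 833; total 1180.
Difference: |1763 − 1180| = 583.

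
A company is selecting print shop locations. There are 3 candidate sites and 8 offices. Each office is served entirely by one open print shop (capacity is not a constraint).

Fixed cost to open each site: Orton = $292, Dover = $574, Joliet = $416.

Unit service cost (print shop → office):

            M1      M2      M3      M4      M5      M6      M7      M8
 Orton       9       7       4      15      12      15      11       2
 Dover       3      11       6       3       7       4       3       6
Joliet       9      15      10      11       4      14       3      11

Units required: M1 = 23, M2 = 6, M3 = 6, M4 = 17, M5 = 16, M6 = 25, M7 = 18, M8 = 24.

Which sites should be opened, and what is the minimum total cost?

For any fixed open set, each office goes to its cheapest open site; total = fixed + service.
{Dover}: M1→Dover 3·23=69, M2→Dover 11·6=66, M3→Dover 6·6=36, M4→Dover 3·17=51, M5→Dover 7·16=112, M6→Dover 4·25=100, M7→Dover 3·18=54, M8→Dover 6·24=144. Service 632; fixed 574; total 1206.
{Orton, Dover}: service 500 + fixed 866 = 1366
{Dover, Joliet}: service 584 + fixed 990 = 1574
{Orton, Dover, Joliet}: service 452 + fixed 1282 = 1734
No other subset beats 1206.

Open Dover only; minimum total cost 1206.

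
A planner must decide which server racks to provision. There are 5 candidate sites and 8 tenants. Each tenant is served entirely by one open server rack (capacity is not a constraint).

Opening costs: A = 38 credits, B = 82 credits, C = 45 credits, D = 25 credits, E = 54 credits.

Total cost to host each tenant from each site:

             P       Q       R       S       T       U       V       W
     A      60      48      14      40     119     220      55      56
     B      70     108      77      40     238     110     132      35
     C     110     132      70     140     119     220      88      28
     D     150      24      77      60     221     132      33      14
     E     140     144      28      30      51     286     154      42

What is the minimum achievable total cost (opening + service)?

For any fixed open set, each tenant goes to its cheapest open site; total = fixed + service.
{A, D, E}: P→A 60, Q→D 24, R→A 14, S→E 30, T→E 51, U→D 132, V→D 33, W→D 14. Service 358; fixed 117; total 475.
{A, D}: P→A 60, Q→D 24, R→A 14, S→A 40, T→A 119, U→D 132, V→D 33, W→D 14. Service 436; fixed 63; total 499.
{A, C, D, E}: service 358 + fixed 162 = 520
{A, B, C, D, E}: service 336 + fixed 244 = 580
No other subset beats 475.

Minimum total cost: 475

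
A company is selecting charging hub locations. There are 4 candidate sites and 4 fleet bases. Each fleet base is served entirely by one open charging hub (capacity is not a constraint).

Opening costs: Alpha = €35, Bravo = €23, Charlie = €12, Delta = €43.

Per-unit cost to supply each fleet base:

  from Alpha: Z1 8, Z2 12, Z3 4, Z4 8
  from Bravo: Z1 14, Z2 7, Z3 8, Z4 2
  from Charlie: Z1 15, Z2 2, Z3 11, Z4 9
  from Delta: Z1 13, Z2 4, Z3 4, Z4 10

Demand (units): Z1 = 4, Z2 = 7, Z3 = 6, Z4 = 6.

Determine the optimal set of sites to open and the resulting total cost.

Open Alpha, Bravo and Charlie; minimum total cost 152.

For any fixed open set, each fleet base goes to its cheapest open site; total = fixed + service.
{Alpha, Bravo, Charlie}: Z1→Alpha 8·4=32, Z2→Charlie 2·7=14, Z3→Alpha 4·6=24, Z4→Bravo 2·6=12. Service 82; fixed 70; total 152.
{Alpha, Charlie}: service 118 + fixed 47 = 165
{Bravo, Charlie}: service 130 + fixed 35 = 165
{Alpha, Bravo, Charlie, Delta}: Z1→Alpha 8·4=32, Z2→Charlie 2·7=14, Z3→Alpha 4·6=24, Z4→Bravo 2·6=12. Service 82; fixed 113; total 195.
No other subset beats 152.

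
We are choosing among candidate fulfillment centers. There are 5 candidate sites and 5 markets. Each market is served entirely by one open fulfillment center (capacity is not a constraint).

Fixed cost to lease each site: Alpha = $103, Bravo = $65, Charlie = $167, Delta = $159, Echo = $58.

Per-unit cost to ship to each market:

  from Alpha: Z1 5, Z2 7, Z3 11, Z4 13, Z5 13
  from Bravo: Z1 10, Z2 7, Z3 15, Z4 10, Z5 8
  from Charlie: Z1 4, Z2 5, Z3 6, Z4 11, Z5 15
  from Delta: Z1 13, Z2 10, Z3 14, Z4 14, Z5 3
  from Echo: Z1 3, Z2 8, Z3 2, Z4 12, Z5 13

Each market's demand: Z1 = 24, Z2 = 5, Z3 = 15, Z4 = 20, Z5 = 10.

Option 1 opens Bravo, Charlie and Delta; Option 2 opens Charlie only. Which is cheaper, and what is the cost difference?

Option 2 is cheaper by 84.

Option 1: {Bravo, Charlie, Delta}: Z1→Charlie 4·24=96, Z2→Charlie 5·5=25, Z3→Charlie 6·15=90, Z4→Bravo 10·20=200, Z5→Delta 3·10=30. Service 441; fixed 391; total 832.
Option 2: {Charlie}: Z1→Charlie 4·24=96, Z2→Charlie 5·5=25, Z3→Charlie 6·15=90, Z4→Charlie 11·20=220, Z5→Charlie 15·10=150. Service 581; fixed 167; total 748.
Difference: |832 − 748| = 84.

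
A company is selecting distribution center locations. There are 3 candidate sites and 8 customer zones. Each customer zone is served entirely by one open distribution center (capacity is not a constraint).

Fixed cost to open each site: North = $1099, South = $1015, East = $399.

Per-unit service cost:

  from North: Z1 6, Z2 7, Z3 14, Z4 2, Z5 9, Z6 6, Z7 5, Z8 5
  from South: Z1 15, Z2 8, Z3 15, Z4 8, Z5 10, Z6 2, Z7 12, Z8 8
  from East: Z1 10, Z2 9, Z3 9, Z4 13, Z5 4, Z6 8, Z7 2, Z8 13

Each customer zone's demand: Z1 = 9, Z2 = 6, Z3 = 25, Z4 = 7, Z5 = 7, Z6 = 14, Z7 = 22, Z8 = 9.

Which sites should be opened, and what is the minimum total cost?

For any fixed open set, each customer zone goes to its cheapest open site; total = fixed + service.
{East}: Z1→East 10·9=90, Z2→East 9·6=54, Z3→East 9·25=225, Z4→East 13·7=91, Z5→East 4·7=28, Z6→East 8·14=112, Z7→East 2·22=44, Z8→East 13·9=117. Service 761; fixed 399; total 1160.
{North}: service 762 + fixed 1099 = 1861
{South, East}: service 591 + fixed 1414 = 2005
{North, South, East}: service 480 + fixed 2513 = 2993
No other subset beats 1160.

Open East only; minimum total cost 1160.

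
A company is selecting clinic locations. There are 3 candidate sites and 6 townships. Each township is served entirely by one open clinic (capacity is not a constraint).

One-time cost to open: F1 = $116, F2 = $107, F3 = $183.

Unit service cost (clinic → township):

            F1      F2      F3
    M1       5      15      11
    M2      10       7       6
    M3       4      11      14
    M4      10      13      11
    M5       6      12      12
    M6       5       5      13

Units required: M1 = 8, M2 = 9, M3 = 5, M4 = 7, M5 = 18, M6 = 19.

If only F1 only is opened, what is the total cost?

Total cost: 539

Each township is assigned to its cheapest site among the open ones.
{F1}: M1→F1 5·8=40, M2→F1 10·9=90, M3→F1 4·5=20, M4→F1 10·7=70, M5→F1 6·18=108, M6→F1 5·19=95. Service 423; fixed 116; total 539.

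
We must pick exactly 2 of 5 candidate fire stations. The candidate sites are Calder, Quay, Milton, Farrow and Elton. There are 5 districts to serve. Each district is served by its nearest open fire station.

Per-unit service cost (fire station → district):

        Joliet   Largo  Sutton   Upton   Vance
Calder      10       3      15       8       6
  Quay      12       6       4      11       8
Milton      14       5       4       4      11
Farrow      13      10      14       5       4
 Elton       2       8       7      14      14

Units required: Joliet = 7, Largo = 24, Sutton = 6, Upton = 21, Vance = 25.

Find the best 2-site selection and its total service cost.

Choose Calder and Milton; total service cost 400.

With exactly 2 open, each district uses its cheapest among the chosen.
{Calder, Milton}: Joliet→Calder 10·7=70, Largo→Calder 3·24=72, Sutton→Milton 4·6=24, Upton→Milton 4·21=84, Vance→Calder 6·25=150. Service cost 400.
{Milton, Farrow}: service cost 419
{Calder, Farrow}: service cost 431
Among all 10 size-2 choices, {Calder, Milton} is lowest.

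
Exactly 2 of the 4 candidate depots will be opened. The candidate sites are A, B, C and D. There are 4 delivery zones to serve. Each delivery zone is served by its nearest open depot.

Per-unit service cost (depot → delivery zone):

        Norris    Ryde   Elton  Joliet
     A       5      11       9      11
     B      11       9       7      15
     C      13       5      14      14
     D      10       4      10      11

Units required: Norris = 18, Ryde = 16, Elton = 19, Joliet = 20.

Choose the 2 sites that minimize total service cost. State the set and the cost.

With exactly 2 open, each delivery zone uses its cheapest among the chosen.
{A, D}: Norris→A 5·18=90, Ryde→D 4·16=64, Elton→A 9·19=171, Joliet→A 11·20=220. Service cost 545.
{A, C}: service cost 561
{A, B}: service cost 587
Among all 6 size-2 choices, {A, D} is lowest.

Choose A and D; total service cost 545.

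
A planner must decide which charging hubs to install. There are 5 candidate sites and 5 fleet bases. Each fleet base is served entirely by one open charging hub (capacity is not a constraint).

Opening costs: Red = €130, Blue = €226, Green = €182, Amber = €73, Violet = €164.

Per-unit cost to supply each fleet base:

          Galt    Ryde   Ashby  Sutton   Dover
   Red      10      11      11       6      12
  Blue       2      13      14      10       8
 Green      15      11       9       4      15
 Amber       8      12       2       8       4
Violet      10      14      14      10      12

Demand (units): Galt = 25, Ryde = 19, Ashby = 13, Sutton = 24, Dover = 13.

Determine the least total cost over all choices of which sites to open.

For any fixed open set, each fleet base goes to its cheapest open site; total = fixed + service.
{Amber}: Galt→Amber 8·25=200, Ryde→Amber 12·19=228, Ashby→Amber 2·13=26, Sutton→Amber 8·24=192, Dover→Amber 4·13=52. Service 698; fixed 73; total 771.
{Red, Amber}: service 631 + fixed 203 = 834
{Green, Amber}: Galt→Amber 8·25=200, Ryde→Green 11·19=209, Ashby→Amber 2·13=26, Sutton→Green 4·24=96, Dover→Amber 4·13=52. Service 583; fixed 255; total 838.
{Red, Blue, Green, Amber, Violet}: service 433 + fixed 775 = 1208
No other subset beats 771.

Minimum total cost: 771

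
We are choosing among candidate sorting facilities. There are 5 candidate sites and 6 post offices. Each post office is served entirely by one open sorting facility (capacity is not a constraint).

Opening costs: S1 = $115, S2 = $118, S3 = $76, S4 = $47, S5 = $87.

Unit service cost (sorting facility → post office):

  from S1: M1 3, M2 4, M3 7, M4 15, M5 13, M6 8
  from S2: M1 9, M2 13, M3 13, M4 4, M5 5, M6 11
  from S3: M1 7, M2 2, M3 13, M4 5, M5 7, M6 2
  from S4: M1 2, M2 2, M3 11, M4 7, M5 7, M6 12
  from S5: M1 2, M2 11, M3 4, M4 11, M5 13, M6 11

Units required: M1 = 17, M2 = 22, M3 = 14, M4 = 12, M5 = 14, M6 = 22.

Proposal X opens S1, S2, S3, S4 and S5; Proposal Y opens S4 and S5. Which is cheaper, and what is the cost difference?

Proposal Y is cheaper by 47.

Proposal X: {S1, S2, S3, S4, S5}: M1→S4 2·17=34, M2→S3 2·22=44, M3→S5 4·14=56, M4→S2 4·12=48, M5→S2 5·14=70, M6→S3 2·22=44. Service 296; fixed 443; total 739.
Proposal Y: {S4, S5}: M1→S4 2·17=34, M2→S4 2·22=44, M3→S5 4·14=56, M4→S4 7·12=84, M5→S4 7·14=98, M6→S5 11·22=242. Service 558; fixed 134; total 692.
Difference: |739 − 692| = 47.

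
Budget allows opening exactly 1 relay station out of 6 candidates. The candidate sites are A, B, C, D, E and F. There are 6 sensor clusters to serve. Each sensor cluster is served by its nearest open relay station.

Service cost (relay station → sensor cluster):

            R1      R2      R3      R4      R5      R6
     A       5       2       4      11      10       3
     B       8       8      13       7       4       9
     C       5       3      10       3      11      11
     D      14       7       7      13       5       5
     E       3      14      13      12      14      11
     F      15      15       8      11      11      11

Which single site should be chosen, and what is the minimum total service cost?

With exactly 1 open, each sensor cluster uses its cheapest among the chosen.
{A}: R1→A 5, R2→A 2, R3→A 4, R4→A 11, R5→A 10, R6→A 3. Service cost 35.
{C}: service cost 43
{B}: service cost 49
Among all 6 size-1 choices, {A} is lowest.

Choose A only; total service cost 35.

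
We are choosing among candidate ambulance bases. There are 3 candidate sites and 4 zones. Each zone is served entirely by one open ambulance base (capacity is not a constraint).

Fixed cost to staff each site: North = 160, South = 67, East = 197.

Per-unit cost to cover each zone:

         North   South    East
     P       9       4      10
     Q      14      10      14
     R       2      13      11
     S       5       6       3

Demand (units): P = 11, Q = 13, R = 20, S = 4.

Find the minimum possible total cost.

Minimum total cost: 461

For any fixed open set, each zone goes to its cheapest open site; total = fixed + service.
{North, South}: P→South 4·11=44, Q→South 10·13=130, R→North 2·20=40, S→North 5·4=20. Service 234; fixed 227; total 461.
{North}: P→North 9·11=99, Q→North 14·13=182, R→North 2·20=40, S→North 5·4=20. Service 341; fixed 160; total 501.
{South}: service 458 + fixed 67 = 525
{North, South, East}: service 226 + fixed 424 = 650
No other subset beats 461.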